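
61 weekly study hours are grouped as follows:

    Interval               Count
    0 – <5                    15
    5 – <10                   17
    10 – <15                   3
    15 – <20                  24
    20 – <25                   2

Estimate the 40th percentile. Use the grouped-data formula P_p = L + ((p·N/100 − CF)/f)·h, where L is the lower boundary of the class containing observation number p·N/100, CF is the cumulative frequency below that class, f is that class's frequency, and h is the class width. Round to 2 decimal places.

7.76

N = 61; target position k = 40/100 · 61 = 24.4.
Cumulative frequencies: 15, 32, 35, 59, 61.
Observation 24.4 falls in the class 5 – <10.
L = 5, CF = 15, f = 17, h = 5.
P40 = 5 + ((24.4 − 15)/17)·5 = 5 + 2.76471 = 7.76471.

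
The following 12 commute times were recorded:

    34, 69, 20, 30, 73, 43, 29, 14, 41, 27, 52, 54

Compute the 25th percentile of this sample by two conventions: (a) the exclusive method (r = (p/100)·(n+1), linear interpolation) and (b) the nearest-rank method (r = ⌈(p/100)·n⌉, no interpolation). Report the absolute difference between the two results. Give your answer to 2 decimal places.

Sorted: 14, 20, 27, 29, 30, 34, 41, 43, 52, 54, 69, 73.
n = 12.
(a) r = 3.25; between ranks 3 (27) and 4 (29): 27.5.
(b) the nearest-rank method: rank 3 → 27.
|27.5 − 27| = 0.5.

0.50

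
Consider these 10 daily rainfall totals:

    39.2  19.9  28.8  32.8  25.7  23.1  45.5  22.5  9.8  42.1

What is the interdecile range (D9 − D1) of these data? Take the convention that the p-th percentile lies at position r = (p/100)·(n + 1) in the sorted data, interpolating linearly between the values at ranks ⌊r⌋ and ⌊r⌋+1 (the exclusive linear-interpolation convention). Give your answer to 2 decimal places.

34.35

Sorted: 9.8, 19.9, 22.5, 23.1, 25.7, 28.8, 32.8, 39.2, 42.1, 45.5.
n = 10.
P10: r = 1.1; ranks 1–2 are 9.8, 19.9; interpolating gives 10.81.
P90: r = 9.9; ranks 9–10 are 42.1, 45.5; interpolating gives 45.16.
Difference: 45.16 − 10.81 = 34.35.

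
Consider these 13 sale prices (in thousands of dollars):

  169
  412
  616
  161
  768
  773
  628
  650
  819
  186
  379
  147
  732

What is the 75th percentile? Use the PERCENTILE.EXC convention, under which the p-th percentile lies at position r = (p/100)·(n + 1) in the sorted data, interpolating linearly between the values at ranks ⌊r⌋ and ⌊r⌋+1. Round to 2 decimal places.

750.00

Sorted: 147, 161, 169, 186, 379, 412, 616, 628, 650, 732, 768, 773, 819.
n = 13.
r = (75/100)·(13 + 1) = 10.5.
Rank 10 is 732 and rank 11 is 768.
Interpolate: 732 + 0.5·(768 − 732) = 732 + 0.5·36 = 750.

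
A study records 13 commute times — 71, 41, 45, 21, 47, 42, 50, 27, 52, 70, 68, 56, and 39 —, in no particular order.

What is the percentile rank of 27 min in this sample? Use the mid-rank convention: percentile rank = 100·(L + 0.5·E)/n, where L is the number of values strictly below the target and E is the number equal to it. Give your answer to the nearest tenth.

11.5

Sorted: 21, 27, 39, 41, 42, 45, 47, 50, 52, 56, 68, 70, 71.
Count below 27: L = 1; count equal: E = 1; n = 13.
Percentile rank = 100·(1 + 0.5·1)/13 = 100·1.5/13 = 11.54.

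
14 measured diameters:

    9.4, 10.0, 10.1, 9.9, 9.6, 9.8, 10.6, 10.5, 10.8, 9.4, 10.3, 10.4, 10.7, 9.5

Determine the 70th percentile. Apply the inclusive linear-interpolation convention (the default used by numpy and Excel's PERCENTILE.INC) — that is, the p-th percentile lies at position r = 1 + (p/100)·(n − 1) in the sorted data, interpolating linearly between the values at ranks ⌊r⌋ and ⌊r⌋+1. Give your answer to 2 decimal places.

10.41

Sorted: 9.4, 9.4, 9.5, 9.6, 9.8, 9.9, 10.0, 10.1, 10.3, 10.4, 10.5, 10.6, 10.7, 10.8.
n = 14.
r = 1 + (70/100)·(14 − 1) = 1 + 9.1 = 10.1.
Rank 10 is 10.4 and rank 11 is 10.5.
Interpolate: 10.4 + 0.1·(10.5 − 10.4) = 10.4 + 0.1·0.1 = 10.41.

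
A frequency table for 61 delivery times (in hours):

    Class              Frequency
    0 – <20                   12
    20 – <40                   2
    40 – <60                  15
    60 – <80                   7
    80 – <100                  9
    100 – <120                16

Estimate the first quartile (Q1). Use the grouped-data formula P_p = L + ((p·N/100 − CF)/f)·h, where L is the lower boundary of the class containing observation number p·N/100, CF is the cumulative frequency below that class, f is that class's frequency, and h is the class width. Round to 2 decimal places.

41.67

N = 61; target position k = 25/100 · 61 = 15.25.
Cumulative frequencies: 12, 14, 29, 36, 45, 61.
Observation 15.25 falls in the class 40 – <60.
L = 40, CF = 14, f = 15, h = 20.
P25 = 40 + ((15.25 − 14)/15)·20 = 40 + 1.66667 = 41.6667.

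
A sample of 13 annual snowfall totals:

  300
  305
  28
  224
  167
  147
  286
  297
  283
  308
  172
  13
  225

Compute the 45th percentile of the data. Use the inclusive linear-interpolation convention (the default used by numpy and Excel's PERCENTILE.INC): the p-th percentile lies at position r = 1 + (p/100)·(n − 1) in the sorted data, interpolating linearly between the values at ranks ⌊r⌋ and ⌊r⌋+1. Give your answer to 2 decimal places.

224.40

Sorted: 13, 28, 147, 167, 172, 224, 225, 283, 286, 297, 300, 305, 308.
n = 13.
r = 1 + (45/100)·(13 − 1) = 1 + 5.4 = 6.4.
Rank 6 is 224 and rank 7 is 225.
Interpolate: 224 + 0.4·(225 − 224) = 224 + 0.4·1 = 224.4.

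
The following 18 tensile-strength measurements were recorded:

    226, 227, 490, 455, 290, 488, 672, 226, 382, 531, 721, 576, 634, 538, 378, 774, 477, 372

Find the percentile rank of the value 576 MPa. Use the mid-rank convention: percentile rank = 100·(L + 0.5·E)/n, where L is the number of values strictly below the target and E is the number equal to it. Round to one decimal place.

75.0

Sorted: 226, 226, 227, 290, 372, 378, 382, 455, 477, 488, 490, 531, 538, 576, 634, 672, 721, 774.
Count below 576: L = 13; count equal: E = 1; n = 18.
Percentile rank = 100·(13 + 0.5·1)/18 = 100·13.5/18 = 75.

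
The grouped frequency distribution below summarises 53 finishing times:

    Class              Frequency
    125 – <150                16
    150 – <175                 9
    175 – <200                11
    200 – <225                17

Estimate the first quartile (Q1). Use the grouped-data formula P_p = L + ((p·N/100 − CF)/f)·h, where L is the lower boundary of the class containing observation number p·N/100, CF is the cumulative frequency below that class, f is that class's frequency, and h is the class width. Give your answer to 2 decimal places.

145.70

N = 53; target position k = 25/100 · 53 = 13.25.
Cumulative frequencies: 16, 25, 36, 53.
Observation 13.25 falls in the class 125 – <150.
L = 125, CF = 0, f = 16, h = 25.
P25 = 125 + ((13.25 − 0)/16)·25 = 125 + 20.7031 = 145.703.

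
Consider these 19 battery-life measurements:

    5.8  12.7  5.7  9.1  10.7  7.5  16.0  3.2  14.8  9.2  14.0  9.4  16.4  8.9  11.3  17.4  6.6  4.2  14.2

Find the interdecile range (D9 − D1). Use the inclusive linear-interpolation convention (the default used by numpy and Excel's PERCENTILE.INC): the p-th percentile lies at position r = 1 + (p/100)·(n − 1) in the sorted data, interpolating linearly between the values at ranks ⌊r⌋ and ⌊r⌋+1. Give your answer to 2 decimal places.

Sorted: 3.2, 4.2, 5.7, 5.8, 6.6, 7.5, 8.9, 9.1, 9.2, 9.4, 10.7, 11.3, 12.7, 14.0, 14.2, 14.8, 16.0, 16.4, 17.4.
n = 19.
P10: r = 2.8; ranks 2–3 are 4.2, 5.7; interpolating gives 5.4.
P90: r = 17.2; ranks 17–18 are 16.0, 16.4; interpolating gives 16.08.
Difference: 16.08 − 5.4 = 10.68.

10.68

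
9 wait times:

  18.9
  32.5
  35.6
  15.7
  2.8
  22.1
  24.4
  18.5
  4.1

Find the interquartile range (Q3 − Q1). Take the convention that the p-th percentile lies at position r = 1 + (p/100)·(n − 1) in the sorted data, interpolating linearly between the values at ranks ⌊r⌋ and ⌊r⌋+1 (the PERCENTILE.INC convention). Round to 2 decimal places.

Sorted: 2.8, 4.1, 15.7, 18.5, 18.9, 22.1, 24.4, 32.5, 35.6.
n = 9.
P25: r = 3 (integer) → 15.7.
P75: r = 7 (integer) → 24.4.
Difference: 24.4 − 15.7 = 8.7.

8.70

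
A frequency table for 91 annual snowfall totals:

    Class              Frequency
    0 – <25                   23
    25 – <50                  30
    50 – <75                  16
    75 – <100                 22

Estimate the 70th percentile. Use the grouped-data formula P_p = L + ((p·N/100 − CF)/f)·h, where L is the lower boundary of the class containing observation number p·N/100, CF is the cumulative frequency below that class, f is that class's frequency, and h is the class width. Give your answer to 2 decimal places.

N = 91; target position k = 70/100 · 91 = 63.7.
Cumulative frequencies: 23, 53, 69, 91.
Observation 63.7 falls in the class 50 – <75.
L = 50, CF = 53, f = 16, h = 25.
P70 = 50 + ((63.7 − 53)/16)·25 = 50 + 16.7188 = 66.7188.

66.72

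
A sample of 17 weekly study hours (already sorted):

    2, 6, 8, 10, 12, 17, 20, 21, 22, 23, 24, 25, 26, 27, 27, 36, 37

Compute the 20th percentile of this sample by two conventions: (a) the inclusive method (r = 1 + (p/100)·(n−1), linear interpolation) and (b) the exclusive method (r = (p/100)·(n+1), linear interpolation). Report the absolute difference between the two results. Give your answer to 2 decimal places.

n = 17.
(a) r = 4.2; between ranks 4 (10) and 5 (12): 10.4.
(b) r = 3.6; between ranks 3 (8) and 4 (10): 9.2.
|10.4 − 9.2| = 1.2.

1.20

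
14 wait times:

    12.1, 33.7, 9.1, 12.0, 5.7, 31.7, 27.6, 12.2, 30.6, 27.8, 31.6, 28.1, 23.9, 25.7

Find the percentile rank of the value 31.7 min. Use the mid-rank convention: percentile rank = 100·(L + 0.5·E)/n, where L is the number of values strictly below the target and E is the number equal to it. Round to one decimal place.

Sorted: 5.7, 9.1, 12.0, 12.1, 12.2, 23.9, 25.7, 27.6, 27.8, 28.1, 30.6, 31.6, 31.7, 33.7.
Count below 31.7: L = 12; count equal: E = 1; n = 14.
Percentile rank = 100·(12 + 0.5·1)/14 = 100·12.5/14 = 89.29.

89.3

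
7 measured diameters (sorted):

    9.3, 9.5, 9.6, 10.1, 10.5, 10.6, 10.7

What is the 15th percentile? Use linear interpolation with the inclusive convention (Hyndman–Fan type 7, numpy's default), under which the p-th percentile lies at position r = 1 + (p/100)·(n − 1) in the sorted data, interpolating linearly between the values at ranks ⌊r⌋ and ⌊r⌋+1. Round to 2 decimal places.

9.48

n = 7.
r = 1 + (15/100)·(7 − 1) = 1 + 0.9 = 1.9.
Rank 1 is 9.3 and rank 2 is 9.5.
Interpolate: 9.3 + 0.9·(9.5 − 9.3) = 9.3 + 0.9·0.2 = 9.48.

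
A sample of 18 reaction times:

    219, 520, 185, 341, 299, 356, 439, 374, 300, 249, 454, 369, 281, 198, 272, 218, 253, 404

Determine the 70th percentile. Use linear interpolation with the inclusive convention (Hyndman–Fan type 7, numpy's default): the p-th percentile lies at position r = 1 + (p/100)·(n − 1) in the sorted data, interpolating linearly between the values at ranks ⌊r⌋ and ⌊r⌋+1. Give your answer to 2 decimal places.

Sorted: 185, 198, 218, 219, 249, 253, 272, 281, 299, 300, 341, 356, 369, 374, 404, 439, 454, 520.
n = 18.
r = 1 + (70/100)·(18 − 1) = 1 + 11.9 = 12.9.
Rank 12 is 356 and rank 13 is 369.
Interpolate: 356 + 0.9·(369 − 356) = 356 + 0.9·13 = 367.7.

367.70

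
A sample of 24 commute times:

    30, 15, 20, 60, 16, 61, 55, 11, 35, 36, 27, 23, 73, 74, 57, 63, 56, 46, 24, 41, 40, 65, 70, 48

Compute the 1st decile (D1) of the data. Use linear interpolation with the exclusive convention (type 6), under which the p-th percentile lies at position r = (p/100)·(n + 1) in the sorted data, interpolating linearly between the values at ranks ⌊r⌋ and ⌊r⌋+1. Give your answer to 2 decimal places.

Sorted: 11, 15, 16, 20, 23, 24, 27, 30, 35, 36, 40, 41, 46, 48, 55, 56, 57, 60, 61, 63, 65, 70, 73, 74.
n = 24.
r = (10/100)·(24 + 1) = 2.5.
Rank 2 is 15 and rank 3 is 16.
Interpolate: 15 + 0.5·(16 − 15) = 15 + 0.5·1 = 15.5.

15.50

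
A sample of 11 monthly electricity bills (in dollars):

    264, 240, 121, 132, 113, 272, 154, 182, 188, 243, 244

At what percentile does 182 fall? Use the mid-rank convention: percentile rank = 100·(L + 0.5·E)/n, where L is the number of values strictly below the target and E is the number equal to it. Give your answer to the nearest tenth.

Sorted: 113, 121, 132, 154, 182, 188, 240, 243, 244, 264, 272.
Count below 182: L = 4; count equal: E = 1; n = 11.
Percentile rank = 100·(4 + 0.5·1)/11 = 100·4.5/11 = 40.91.

40.9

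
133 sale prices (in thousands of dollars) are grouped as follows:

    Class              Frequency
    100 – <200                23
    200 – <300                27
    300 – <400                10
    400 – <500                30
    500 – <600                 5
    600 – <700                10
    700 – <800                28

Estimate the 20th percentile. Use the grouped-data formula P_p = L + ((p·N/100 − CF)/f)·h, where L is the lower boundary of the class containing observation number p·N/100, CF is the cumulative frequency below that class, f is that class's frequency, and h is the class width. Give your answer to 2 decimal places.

N = 133; target position k = 20/100 · 133 = 26.6.
Cumulative frequencies: 23, 50, 60, 90, 95, 105, 133.
Observation 26.6 falls in the class 200 – <300.
L = 200, CF = 23, f = 27, h = 100.
P20 = 200 + ((26.6 − 23)/27)·100 = 200 + 13.3333 = 213.333.

213.33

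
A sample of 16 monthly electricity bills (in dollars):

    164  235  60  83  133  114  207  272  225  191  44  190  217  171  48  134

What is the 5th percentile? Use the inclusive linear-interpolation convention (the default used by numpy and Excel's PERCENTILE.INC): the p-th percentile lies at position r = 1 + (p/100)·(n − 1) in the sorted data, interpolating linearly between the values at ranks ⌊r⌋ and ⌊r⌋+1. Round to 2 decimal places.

Sorted: 44, 48, 60, 83, 114, 133, 134, 164, 171, 190, 191, 207, 217, 225, 235, 272.
n = 16.
r = 1 + (5/100)·(16 − 1) = 1 + 0.75 = 1.75.
Rank 1 is 44 and rank 2 is 48.
Interpolate: 44 + 0.75·(48 − 44) = 44 + 0.75·4 = 47.

47.00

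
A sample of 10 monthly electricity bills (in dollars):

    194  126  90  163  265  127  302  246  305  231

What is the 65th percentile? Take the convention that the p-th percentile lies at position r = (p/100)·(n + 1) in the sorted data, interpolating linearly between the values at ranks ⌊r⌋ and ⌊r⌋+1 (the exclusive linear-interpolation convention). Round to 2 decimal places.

248.85

Sorted: 90, 126, 127, 163, 194, 231, 246, 265, 302, 305.
n = 10.
r = (65/100)·(10 + 1) = 7.15.
Rank 7 is 246 and rank 8 is 265.
Interpolate: 246 + 0.15·(265 − 246) = 246 + 0.15·19 = 248.85.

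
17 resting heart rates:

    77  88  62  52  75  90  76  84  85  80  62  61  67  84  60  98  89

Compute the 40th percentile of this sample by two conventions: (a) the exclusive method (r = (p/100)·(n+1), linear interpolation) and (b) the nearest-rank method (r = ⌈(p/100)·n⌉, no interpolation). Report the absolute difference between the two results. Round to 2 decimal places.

0.20

Sorted: 52, 60, 61, 62, 62, 67, 75, 76, 77, 80, 84, 84, 85, 88, 89, 90, 98.
n = 17.
(a) r = 7.2; between ranks 7 (75) and 8 (76): 75.2.
(b) the nearest-rank method: rank 7 → 75.
|75.2 − 75| = 0.2.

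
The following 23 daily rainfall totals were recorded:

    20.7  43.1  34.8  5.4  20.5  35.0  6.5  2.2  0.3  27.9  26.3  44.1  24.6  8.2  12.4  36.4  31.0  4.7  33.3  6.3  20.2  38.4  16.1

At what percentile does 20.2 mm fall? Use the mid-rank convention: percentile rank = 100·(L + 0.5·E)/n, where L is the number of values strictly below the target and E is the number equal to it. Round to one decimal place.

Sorted: 0.3, 2.2, 4.7, 5.4, 6.3, 6.5, 8.2, 12.4, 16.1, 20.2, 20.5, 20.7, 24.6, 26.3, 27.9, 31.0, 33.3, 34.8, 35.0, 36.4, 38.4, 43.1, 44.1.
Count below 20.2: L = 9; count equal: E = 1; n = 23.
Percentile rank = 100·(9 + 0.5·1)/23 = 100·9.5/23 = 41.3.

41.3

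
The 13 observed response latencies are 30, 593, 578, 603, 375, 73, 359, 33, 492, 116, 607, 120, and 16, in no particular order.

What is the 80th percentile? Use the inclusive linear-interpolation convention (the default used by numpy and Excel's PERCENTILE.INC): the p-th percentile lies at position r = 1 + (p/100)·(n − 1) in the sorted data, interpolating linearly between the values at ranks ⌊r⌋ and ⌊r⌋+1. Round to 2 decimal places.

Sorted: 16, 30, 33, 73, 116, 120, 359, 375, 492, 578, 593, 603, 607.
n = 13.
r = 1 + (80/100)·(13 − 1) = 1 + 9.6 = 10.6.
Rank 10 is 578 and rank 11 is 593.
Interpolate: 578 + 0.6·(593 − 578) = 578 + 0.6·15 = 587.

587.00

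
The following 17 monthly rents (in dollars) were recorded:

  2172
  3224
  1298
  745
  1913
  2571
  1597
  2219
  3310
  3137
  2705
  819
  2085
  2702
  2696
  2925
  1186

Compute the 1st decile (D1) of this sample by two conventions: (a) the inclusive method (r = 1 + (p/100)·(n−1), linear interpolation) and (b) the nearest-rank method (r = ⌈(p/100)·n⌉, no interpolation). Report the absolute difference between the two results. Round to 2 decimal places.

220.20

Sorted: 745, 819, 1186, 1298, 1597, 1913, 2085, 2172, 2219, 2571, 2696, 2702, 2705, 2925, 3137, 3224, 3310.
n = 17.
(a) r = 2.6; between ranks 2 (819) and 3 (1186): 1039.2.
(b) the nearest-rank method: rank 2 → 819.
|1039.2 − 819| = 220.2.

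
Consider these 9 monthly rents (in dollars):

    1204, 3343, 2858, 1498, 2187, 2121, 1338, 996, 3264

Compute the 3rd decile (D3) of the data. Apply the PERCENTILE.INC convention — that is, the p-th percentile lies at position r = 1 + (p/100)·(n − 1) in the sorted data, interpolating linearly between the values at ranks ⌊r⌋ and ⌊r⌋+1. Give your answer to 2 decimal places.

1402.00

Sorted: 996, 1204, 1338, 1498, 2121, 2187, 2858, 3264, 3343.
n = 9.
r = 1 + (30/100)·(9 − 1) = 1 + 2.4 = 3.4.
Rank 3 is 1338 and rank 4 is 1498.
Interpolate: 1338 + 0.4·(1498 − 1338) = 1338 + 0.4·160 = 1402.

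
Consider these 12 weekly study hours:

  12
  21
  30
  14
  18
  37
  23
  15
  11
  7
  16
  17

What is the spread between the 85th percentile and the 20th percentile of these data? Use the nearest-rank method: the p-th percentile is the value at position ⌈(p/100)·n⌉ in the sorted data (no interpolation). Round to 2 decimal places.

Sorted: 7, 11, 12, 14, 15, 16, 17, 18, 21, 23, 30, 37.
n = 12.
P20: rank ⌈20/100·12⌉ = 3 → 12.
P85: rank ⌈85/100·12⌉ = 11 → 30.
Difference: 30 − 12 = 18.

18.00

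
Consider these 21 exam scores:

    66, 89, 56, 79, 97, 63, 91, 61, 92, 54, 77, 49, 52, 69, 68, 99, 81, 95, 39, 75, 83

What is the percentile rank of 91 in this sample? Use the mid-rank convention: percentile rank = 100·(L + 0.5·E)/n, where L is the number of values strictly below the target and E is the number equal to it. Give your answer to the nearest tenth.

Sorted: 39, 49, 52, 54, 56, 61, 63, 66, 68, 69, 75, 77, 79, 81, 83, 89, 91, 92, 95, 97, 99.
Count below 91: L = 16; count equal: E = 1; n = 21.
Percentile rank = 100·(16 + 0.5·1)/21 = 100·16.5/21 = 78.57.

78.6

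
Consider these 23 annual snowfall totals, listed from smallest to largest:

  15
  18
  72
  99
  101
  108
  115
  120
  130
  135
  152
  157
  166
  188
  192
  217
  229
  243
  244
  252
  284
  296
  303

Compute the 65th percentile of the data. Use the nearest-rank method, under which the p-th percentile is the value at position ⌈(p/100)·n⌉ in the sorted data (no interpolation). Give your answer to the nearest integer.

n = 23.
Position = ⌈65/100 · 23⌉ = ⌈14.95⌉ = 15.
The value at rank 15 is 192.

192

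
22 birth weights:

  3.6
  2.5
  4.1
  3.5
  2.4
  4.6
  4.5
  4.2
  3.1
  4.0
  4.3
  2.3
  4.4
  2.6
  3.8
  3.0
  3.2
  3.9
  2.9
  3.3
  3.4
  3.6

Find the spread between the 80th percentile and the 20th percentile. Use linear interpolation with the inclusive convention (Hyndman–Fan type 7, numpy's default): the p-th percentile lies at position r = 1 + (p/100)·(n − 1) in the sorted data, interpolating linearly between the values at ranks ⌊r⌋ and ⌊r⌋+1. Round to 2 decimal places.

1.26

Sorted: 2.3, 2.4, 2.5, 2.6, 2.9, 3.0, 3.1, 3.2, 3.3, 3.4, 3.5, 3.6, 3.6, 3.8, 3.9, 4.0, 4.1, 4.2, 4.3, 4.4, 4.5, 4.6.
n = 22.
P20: r = 5.2; ranks 5–6 are 2.9, 3.0; interpolating gives 2.92.
P80: r = 17.8; ranks 17–18 are 4.1, 4.2; interpolating gives 4.18.
Difference: 4.18 − 2.92 = 1.26.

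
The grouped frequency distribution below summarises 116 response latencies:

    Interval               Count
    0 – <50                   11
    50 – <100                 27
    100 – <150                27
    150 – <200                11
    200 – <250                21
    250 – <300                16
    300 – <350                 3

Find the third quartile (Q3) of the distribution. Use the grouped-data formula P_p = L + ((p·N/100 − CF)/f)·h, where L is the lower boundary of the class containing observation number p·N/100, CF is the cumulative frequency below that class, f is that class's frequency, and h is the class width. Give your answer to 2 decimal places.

226.19

N = 116; target position k = 75/100 · 116 = 87.
Cumulative frequencies: 11, 38, 65, 76, 97, 113, 116.
Observation 87 falls in the class 200 – <250.
L = 200, CF = 76, f = 21, h = 50.
P75 = 200 + ((87 − 76)/21)·50 = 200 + 26.1905 = 226.19.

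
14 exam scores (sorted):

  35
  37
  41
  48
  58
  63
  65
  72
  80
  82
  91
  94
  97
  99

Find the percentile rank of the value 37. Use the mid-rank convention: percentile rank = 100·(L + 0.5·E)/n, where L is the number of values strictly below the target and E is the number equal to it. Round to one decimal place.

10.7

Count below 37: L = 1; count equal: E = 1; n = 14.
Percentile rank = 100·(1 + 0.5·1)/14 = 100·1.5/14 = 10.71.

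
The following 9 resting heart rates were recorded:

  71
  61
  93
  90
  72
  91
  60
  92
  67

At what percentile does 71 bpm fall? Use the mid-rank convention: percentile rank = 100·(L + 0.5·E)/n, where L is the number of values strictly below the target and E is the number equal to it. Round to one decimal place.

Sorted: 60, 61, 67, 71, 72, 90, 91, 92, 93.
Count below 71: L = 3; count equal: E = 1; n = 9.
Percentile rank = 100·(3 + 0.5·1)/9 = 100·3.5/9 = 38.89.

38.9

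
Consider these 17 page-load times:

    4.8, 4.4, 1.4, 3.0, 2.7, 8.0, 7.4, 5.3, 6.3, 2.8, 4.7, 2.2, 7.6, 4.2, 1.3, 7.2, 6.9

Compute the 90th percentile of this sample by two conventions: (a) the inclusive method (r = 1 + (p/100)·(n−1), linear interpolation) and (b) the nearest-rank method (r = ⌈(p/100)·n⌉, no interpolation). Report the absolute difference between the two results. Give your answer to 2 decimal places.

Sorted: 1.3, 1.4, 2.2, 2.7, 2.8, 3.0, 4.2, 4.4, 4.7, 4.8, 5.3, 6.3, 6.9, 7.2, 7.4, 7.6, 8.0.
n = 17.
(a) r = 15.4; between ranks 15 (7.4) and 16 (7.6): 7.48.
(b) the nearest-rank method: rank 16 → 7.6.
|7.48 − 7.6| = 0.12.

0.12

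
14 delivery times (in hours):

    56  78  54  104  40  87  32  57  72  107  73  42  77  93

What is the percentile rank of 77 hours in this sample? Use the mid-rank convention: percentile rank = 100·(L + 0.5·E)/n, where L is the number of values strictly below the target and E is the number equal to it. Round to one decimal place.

60.7

Sorted: 32, 40, 42, 54, 56, 57, 72, 73, 77, 78, 87, 93, 104, 107.
Count below 77: L = 8; count equal: E = 1; n = 14.
Percentile rank = 100·(8 + 0.5·1)/14 = 100·8.5/14 = 60.71.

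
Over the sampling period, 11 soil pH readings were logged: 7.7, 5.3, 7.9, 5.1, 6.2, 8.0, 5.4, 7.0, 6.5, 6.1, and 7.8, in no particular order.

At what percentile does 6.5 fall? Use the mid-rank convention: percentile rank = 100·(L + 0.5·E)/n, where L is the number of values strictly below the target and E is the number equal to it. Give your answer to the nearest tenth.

50.0

Sorted: 5.1, 5.3, 5.4, 6.1, 6.2, 6.5, 7.0, 7.7, 7.8, 7.9, 8.0.
Count below 6.5: L = 5; count equal: E = 1; n = 11.
Percentile rank = 100·(5 + 0.5·1)/11 = 100·5.5/11 = 50.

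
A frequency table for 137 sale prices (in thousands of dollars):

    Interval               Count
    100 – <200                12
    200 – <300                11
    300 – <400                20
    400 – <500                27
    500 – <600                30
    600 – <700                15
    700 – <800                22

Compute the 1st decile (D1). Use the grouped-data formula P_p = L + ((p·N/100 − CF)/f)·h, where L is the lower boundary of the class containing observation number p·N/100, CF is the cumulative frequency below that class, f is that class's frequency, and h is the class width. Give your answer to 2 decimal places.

215.45

N = 137; target position k = 10/100 · 137 = 13.7.
Cumulative frequencies: 12, 23, 43, 70, 100, 115, 137.
Observation 13.7 falls in the class 200 – <300.
L = 200, CF = 12, f = 11, h = 100.
P10 = 200 + ((13.7 − 12)/11)·100 = 200 + 15.4545 = 215.455.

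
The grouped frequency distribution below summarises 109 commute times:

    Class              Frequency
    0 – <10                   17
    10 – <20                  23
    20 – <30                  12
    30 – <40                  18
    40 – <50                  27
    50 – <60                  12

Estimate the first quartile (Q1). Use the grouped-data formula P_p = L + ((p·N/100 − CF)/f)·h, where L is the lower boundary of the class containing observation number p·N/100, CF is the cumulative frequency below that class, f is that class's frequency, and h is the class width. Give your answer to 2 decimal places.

14.46

N = 109; target position k = 25/100 · 109 = 27.25.
Cumulative frequencies: 17, 40, 52, 70, 97, 109.
Observation 27.25 falls in the class 10 – <20.
L = 10, CF = 17, f = 23, h = 10.
P25 = 10 + ((27.25 − 17)/23)·10 = 10 + 4.45652 = 14.4565.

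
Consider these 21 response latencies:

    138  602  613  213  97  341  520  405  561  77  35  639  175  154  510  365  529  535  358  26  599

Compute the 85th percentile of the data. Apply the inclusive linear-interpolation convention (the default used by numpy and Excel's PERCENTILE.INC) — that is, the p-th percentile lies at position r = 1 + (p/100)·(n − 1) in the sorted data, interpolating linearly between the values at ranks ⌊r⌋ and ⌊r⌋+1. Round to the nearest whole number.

Sorted: 26, 35, 77, 97, 138, 154, 175, 213, 341, 358, 365, 405, 510, 520, 529, 535, 561, 599, 602, 613, 639.
n = 21.
r = 1 + (85/100)·(21 − 1) = 1 + 17 = 18.
r is an integer, so P85 is the value at rank 18: 599.

599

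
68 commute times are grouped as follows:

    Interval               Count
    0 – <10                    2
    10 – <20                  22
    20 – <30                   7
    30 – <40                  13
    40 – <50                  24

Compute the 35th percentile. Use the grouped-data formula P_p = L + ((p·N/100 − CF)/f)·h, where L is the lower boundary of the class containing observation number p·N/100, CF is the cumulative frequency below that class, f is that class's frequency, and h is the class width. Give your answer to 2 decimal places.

N = 68; target position k = 35/100 · 68 = 23.8.
Cumulative frequencies: 2, 24, 31, 44, 68.
Observation 23.8 falls in the class 10 – <20.
L = 10, CF = 2, f = 22, h = 10.
P35 = 10 + ((23.8 − 2)/22)·10 = 10 + 9.90909 = 19.9091.

19.91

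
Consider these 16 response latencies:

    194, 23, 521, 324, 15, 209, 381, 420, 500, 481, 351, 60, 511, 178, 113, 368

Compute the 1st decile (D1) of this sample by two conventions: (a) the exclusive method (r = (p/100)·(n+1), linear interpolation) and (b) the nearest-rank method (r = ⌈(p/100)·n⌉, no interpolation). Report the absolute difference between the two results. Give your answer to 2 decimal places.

2.40

Sorted: 15, 23, 60, 113, 178, 194, 209, 324, 351, 368, 381, 420, 481, 500, 511, 521.
n = 16.
(a) r = 1.7; between ranks 1 (15) and 2 (23): 20.6.
(b) the nearest-rank method: rank 2 → 23.
|20.6 − 23| = 2.4.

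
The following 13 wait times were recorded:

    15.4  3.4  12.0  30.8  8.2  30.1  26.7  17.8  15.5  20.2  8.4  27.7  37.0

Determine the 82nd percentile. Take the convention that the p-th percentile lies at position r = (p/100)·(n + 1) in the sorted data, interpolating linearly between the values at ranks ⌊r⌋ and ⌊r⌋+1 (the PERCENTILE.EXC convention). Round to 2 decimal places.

30.44

Sorted: 3.4, 8.2, 8.4, 12.0, 15.4, 15.5, 17.8, 20.2, 26.7, 27.7, 30.1, 30.8, 37.0.
n = 13.
r = (82/100)·(13 + 1) = 11.48.
Rank 11 is 30.1 and rank 12 is 30.8.
Interpolate: 30.1 + 0.48·(30.8 − 30.1) = 30.1 + 0.48·0.7 = 30.436.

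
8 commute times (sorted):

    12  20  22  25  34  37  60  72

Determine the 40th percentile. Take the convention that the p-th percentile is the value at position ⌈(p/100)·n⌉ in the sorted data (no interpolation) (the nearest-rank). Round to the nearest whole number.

25

n = 8.
Position = ⌈40/100 · 8⌉ = ⌈3.2⌉ = 4.
The value at rank 4 is 25.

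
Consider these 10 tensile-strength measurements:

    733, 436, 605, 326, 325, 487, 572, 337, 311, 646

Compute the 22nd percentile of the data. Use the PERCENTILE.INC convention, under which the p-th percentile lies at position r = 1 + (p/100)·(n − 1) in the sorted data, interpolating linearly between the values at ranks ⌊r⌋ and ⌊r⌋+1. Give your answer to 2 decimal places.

325.98

Sorted: 311, 325, 326, 337, 436, 487, 572, 605, 646, 733.
n = 10.
r = 1 + (22/100)·(10 − 1) = 1 + 1.98 = 2.98.
Rank 2 is 325 and rank 3 is 326.
Interpolate: 325 + 0.98·(326 − 325) = 325 + 0.98·1 = 325.98.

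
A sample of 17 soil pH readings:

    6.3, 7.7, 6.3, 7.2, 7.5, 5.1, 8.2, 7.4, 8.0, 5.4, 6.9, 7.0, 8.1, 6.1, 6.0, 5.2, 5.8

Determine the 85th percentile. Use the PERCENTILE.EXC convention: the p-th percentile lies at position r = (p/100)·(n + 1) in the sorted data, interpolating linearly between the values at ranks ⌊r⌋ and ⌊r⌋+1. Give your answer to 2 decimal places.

Sorted: 5.1, 5.2, 5.4, 5.8, 6.0, 6.1, 6.3, 6.3, 6.9, 7.0, 7.2, 7.4, 7.5, 7.7, 8.0, 8.1, 8.2.
n = 17.
r = (85/100)·(17 + 1) = 15.3.
Rank 15 is 8.0 and rank 16 is 8.1.
Interpolate: 8.0 + 0.3·(8.1 − 8.0) = 8.0 + 0.3·0.1 = 8.03.

8.03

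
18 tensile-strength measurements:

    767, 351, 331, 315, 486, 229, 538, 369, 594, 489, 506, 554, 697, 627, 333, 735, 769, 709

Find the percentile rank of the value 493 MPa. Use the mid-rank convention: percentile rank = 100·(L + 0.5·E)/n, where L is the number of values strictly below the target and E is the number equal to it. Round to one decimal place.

44.4

Sorted: 229, 315, 331, 333, 351, 369, 486, 489, 506, 538, 554, 594, 627, 697, 709, 735, 767, 769.
Count below 493: L = 8; count equal: E = 0; n = 18.
Percentile rank = 100·(8 + 0.5·0)/18 = 100·8/18 = 44.44.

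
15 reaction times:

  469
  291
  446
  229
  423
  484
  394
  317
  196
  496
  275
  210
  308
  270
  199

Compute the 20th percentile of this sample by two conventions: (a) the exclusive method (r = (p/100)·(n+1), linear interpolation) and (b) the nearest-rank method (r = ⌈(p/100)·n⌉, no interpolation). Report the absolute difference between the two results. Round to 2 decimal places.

Sorted: 196, 199, 210, 229, 270, 275, 291, 308, 317, 394, 423, 446, 469, 484, 496.
n = 15.
(a) r = 3.2; between ranks 3 (210) and 4 (229): 213.8.
(b) the nearest-rank method: rank 3 → 210.
|213.8 − 210| = 3.8.

3.80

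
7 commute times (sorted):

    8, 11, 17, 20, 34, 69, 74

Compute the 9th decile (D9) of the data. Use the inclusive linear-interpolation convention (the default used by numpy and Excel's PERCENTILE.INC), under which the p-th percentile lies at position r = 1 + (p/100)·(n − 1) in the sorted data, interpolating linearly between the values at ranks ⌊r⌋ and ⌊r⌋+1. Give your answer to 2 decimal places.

71.00

n = 7.
r = 1 + (90/100)·(7 − 1) = 1 + 5.4 = 6.4.
Rank 6 is 69 and rank 7 is 74.
Interpolate: 69 + 0.4·(74 − 69) = 69 + 0.4·5 = 71.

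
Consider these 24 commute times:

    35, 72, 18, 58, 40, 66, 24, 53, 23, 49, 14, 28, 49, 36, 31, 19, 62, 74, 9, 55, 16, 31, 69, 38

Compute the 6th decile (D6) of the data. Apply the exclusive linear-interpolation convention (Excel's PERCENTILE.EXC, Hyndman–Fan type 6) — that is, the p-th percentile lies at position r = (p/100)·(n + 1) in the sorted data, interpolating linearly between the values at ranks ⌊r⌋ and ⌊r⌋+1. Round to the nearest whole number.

49

Sorted: 9, 14, 16, 18, 19, 23, 24, 28, 31, 31, 35, 36, 38, 40, 49, 49, 53, 55, 58, 62, 66, 69, 72, 74.
n = 24.
r = (60/100)·(24 + 1) = 15.
r is an integer, so P60 is the value at rank 15: 49.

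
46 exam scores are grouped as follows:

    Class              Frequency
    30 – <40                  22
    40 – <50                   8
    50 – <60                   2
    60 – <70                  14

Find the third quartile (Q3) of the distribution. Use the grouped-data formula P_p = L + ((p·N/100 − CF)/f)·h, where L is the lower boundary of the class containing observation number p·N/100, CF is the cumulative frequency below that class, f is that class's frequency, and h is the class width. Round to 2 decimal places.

N = 46; target position k = 75/100 · 46 = 34.5.
Cumulative frequencies: 22, 30, 32, 46.
Observation 34.5 falls in the class 60 – <70.
L = 60, CF = 32, f = 14, h = 10.
P75 = 60 + ((34.5 − 32)/14)·10 = 60 + 1.78571 = 61.7857.

61.79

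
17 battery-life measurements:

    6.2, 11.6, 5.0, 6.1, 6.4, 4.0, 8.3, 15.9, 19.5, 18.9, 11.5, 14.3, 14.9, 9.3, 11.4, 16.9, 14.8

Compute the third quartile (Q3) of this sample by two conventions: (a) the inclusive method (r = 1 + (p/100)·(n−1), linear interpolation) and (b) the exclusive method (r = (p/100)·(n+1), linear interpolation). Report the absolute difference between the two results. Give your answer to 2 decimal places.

0.50

Sorted: 4.0, 5.0, 6.1, 6.2, 6.4, 8.3, 9.3, 11.4, 11.5, 11.6, 14.3, 14.8, 14.9, 15.9, 16.9, 18.9, 19.5.
n = 17.
(a) r = 13 → value at rank 13 = 14.9.
(b) r = 13.5; between ranks 13 (14.9) and 14 (15.9): 15.4.
|14.9 − 15.4| = 0.5.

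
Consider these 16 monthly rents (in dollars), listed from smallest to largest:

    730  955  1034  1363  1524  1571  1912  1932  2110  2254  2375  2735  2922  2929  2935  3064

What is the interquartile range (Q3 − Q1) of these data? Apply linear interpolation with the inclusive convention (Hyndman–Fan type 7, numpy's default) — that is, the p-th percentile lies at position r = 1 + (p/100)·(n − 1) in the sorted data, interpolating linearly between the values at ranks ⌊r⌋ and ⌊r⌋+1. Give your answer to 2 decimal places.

n = 16.
P25: r = 4.75; ranks 4–5 are 1363, 1524; interpolating gives 1483.75.
P75: r = 12.25; ranks 12–13 are 2735, 2922; interpolating gives 2781.75.
Difference: 2781.75 − 1483.75 = 1298.

1298.00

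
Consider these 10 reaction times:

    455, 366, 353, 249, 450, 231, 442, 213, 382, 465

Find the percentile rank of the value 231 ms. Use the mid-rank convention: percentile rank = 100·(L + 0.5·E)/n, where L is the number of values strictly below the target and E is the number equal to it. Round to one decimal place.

15.0

Sorted: 213, 231, 249, 353, 366, 382, 442, 450, 455, 465.
Count below 231: L = 1; count equal: E = 1; n = 10.
Percentile rank = 100·(1 + 0.5·1)/10 = 100·1.5/10 = 15.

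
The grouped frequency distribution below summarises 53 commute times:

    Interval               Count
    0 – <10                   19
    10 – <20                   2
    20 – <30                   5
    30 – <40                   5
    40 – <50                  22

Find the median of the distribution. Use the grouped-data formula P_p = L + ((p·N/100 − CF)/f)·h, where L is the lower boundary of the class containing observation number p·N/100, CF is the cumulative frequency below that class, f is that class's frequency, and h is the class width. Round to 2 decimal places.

31.00

N = 53; target position k = 50/100 · 53 = 26.5.
Cumulative frequencies: 19, 21, 26, 31, 53.
Observation 26.5 falls in the class 30 – <40.
L = 30, CF = 26, f = 5, h = 10.
P50 = 30 + ((26.5 − 26)/5)·10 = 30 + 1 = 31.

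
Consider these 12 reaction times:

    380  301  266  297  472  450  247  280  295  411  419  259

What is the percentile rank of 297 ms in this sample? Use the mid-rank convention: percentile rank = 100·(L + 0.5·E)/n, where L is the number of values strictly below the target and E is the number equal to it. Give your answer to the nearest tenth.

45.8

Sorted: 247, 259, 266, 280, 295, 297, 301, 380, 411, 419, 450, 472.
Count below 297: L = 5; count equal: E = 1; n = 12.
Percentile rank = 100·(5 + 0.5·1)/12 = 100·5.5/12 = 45.83.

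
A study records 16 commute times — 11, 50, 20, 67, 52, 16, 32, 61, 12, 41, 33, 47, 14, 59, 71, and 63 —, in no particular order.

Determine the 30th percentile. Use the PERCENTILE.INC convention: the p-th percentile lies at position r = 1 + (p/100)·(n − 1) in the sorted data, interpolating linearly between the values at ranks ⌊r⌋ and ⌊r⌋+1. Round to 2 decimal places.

26.00

Sorted: 11, 12, 14, 16, 20, 32, 33, 41, 47, 50, 52, 59, 61, 63, 67, 71.
n = 16.
r = 1 + (30/100)·(16 − 1) = 1 + 4.5 = 5.5.
Rank 5 is 20 and rank 6 is 32.
Interpolate: 20 + 0.5·(32 − 20) = 20 + 0.5·12 = 26.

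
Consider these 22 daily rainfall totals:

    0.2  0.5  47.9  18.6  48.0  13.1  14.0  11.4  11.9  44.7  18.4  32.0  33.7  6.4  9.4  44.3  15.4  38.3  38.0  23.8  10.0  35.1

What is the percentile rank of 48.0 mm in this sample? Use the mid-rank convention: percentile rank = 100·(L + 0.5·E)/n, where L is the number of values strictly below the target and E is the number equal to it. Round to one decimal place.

Sorted: 0.2, 0.5, 6.4, 9.4, 10.0, 11.4, 11.9, 13.1, 14.0, 15.4, 18.4, 18.6, 23.8, 32.0, 33.7, 35.1, 38.0, 38.3, 44.3, 44.7, 47.9, 48.0.
Count below 48.0: L = 21; count equal: E = 1; n = 22.
Percentile rank = 100·(21 + 0.5·1)/22 = 100·21.5/22 = 97.73.

97.7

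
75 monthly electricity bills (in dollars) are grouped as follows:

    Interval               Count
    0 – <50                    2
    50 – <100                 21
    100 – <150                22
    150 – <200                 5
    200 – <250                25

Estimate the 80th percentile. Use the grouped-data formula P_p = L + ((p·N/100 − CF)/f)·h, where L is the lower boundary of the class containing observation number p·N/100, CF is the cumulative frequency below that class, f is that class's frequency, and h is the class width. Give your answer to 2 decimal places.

N = 75; target position k = 80/100 · 75 = 60.
Cumulative frequencies: 2, 23, 45, 50, 75.
Observation 60 falls in the class 200 – <250.
L = 200, CF = 50, f = 25, h = 50.
P80 = 200 + ((60 − 50)/25)·50 = 200 + 20 = 220.

220.00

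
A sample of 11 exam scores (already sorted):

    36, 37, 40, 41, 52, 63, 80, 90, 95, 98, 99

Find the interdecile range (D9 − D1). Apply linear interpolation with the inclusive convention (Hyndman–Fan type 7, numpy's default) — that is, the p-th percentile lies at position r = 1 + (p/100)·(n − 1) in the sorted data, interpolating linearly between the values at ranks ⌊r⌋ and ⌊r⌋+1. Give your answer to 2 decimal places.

n = 11.
P10: r = 2 (integer) → 37.
P90: r = 10 (integer) → 98.
Difference: 98 − 37 = 61.

61.00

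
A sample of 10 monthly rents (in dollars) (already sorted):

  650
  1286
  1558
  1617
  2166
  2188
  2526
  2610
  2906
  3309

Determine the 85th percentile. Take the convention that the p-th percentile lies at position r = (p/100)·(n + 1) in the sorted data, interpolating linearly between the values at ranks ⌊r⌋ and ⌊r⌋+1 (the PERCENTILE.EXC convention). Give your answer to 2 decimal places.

n = 10.
r = (85/100)·(10 + 1) = 9.35.
Rank 9 is 2906 and rank 10 is 3309.
Interpolate: 2906 + 0.35·(3309 − 2906) = 2906 + 0.35·403 = 3047.05.

3047.05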